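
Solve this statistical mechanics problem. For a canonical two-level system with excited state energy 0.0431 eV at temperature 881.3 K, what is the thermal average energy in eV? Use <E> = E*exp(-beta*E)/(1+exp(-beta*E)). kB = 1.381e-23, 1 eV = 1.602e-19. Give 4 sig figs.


Step 1: beta*E = 0.0431*1.602e-19/(1.381e-23*881.3) = 0.5673
Step 2: exp(-beta*E) = 0.567
Step 3: <E> = 0.0431*0.567/(1+0.567) = 0.0156 eV

0.0156


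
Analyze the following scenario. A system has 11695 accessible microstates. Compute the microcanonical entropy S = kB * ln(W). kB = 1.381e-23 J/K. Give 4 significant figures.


Step 1: ln(W) = ln(11695) = 9.367
Step 2: S = kB * ln(W) = 1.381e-23 * 9.367
Step 3: S = 1.294e-22 J/K

1.294e-22


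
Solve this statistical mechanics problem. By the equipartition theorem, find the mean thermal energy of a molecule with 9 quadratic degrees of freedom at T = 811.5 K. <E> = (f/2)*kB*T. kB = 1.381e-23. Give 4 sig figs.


Step 1: f/2 = 9/2 = 4.5
Step 2: kB*T = 1.381e-23 * 811.5 = 1.121e-20
Step 3: <E> = 4.5 * 1.121e-20 = 5.043e-20 J

5.043e-20


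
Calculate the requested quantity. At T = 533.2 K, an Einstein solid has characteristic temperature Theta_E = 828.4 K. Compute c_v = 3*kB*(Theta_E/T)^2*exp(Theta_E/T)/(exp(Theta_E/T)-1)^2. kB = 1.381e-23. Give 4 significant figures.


Step 1: x = Theta_E/T = 828.4/533.2 = 1.554
Step 2: x^2 = 2.414
Step 3: exp(x) = 4.729
Step 4: c_v = 3*1.381e-23*2.414*4.729/(4.729-1)^2 = 3.401e-23

3.401e-23


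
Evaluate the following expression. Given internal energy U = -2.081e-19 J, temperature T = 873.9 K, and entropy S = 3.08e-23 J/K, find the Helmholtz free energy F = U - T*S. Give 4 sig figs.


Step 1: T*S = 873.9 * 3.08e-23 = 2.692e-20 J
Step 2: F = U - T*S = -2.081e-19 - 2.692e-20
Step 3: F = -2.35e-19 J

-2.35e-19


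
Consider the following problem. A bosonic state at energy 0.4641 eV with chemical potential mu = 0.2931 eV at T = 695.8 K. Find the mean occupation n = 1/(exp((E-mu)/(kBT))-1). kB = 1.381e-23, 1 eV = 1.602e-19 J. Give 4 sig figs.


Step 1: (E - mu) = 0.171 eV
Step 2: x = (E-mu)*eV/(kB*T) = 0.171*1.602e-19/(1.381e-23*695.8) = 2.851
Step 3: exp(x) = 17.3
Step 4: n = 1/(exp(x)-1) = 0.06134

0.06134


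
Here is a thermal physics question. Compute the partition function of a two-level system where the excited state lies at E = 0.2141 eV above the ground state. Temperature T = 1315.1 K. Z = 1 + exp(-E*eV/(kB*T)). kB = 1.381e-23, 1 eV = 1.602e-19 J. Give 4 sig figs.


Step 1: Compute beta*E = E*eV/(kB*T) = 0.2141*1.602e-19/(1.381e-23*1315.1) = 1.889
Step 2: exp(-beta*E) = exp(-1.889) = 0.1513
Step 3: Z = 1 + 0.1513 = 1.151

1.151


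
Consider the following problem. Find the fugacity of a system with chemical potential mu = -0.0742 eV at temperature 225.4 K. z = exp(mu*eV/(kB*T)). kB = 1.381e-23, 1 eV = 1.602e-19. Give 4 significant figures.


Step 1: Convert mu to Joules: -0.0742*1.602e-19 = -1.189e-20 J
Step 2: kB*T = 1.381e-23*225.4 = 3.113e-21 J
Step 3: mu/(kB*T) = -3.819
Step 4: z = exp(-3.819) = 0.02196

0.02196


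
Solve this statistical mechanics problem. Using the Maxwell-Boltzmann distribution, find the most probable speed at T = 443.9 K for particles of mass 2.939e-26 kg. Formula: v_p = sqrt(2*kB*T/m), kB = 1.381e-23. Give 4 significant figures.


Step 1: Numerator = 2*kB*T = 2*1.381e-23*443.9 = 1.226e-20
Step 2: Ratio = 1.226e-20 / 2.939e-26 = 4.172e+05
Step 3: v_p = sqrt(4.172e+05) = 645.9 m/s

645.9


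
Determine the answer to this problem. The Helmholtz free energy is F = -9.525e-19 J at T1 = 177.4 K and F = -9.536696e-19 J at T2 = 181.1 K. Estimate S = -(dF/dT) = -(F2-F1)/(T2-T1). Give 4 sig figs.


Step 1: dF = F2 - F1 = -9.536696e-19 - (-9.525e-19) = -1.1696e-21 J
Step 2: dT = T2 - T1 = 181.1 - 177.4 = 3.7 K
Step 3: S = -dF/dT = -(-1.1696e-21)/3.7 = 3.161e-22 J/K

3.161e-22


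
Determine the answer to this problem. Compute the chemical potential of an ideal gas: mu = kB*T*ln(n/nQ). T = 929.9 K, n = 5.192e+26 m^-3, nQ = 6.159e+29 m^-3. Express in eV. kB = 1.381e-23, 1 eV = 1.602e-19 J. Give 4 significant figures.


Step 1: n/nQ = 5.192e+26/6.159e+29 = 0.000843
Step 2: ln(n/nQ) = -7.079
Step 3: mu = kB*T*ln(n/nQ) = 1.284e-20*-7.079 = -9.09e-20 J
Step 4: Convert to eV: -9.09e-20/1.602e-19 = -0.5674 eV

-0.5674


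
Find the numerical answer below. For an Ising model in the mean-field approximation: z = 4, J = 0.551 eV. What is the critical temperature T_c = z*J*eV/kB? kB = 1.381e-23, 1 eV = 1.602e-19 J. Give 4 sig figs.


Step 1: z*J = 4*0.551 = 2.204 eV
Step 2: Convert to Joules: 2.204*1.602e-19 = 3.531e-19 J
Step 3: T_c = 3.531e-19 / 1.381e-23 = 2.557e+04 K

2.557e+04


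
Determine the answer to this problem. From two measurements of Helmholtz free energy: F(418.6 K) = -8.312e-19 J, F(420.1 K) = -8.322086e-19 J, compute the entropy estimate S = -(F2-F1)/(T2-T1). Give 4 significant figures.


Step 1: dF = F2 - F1 = -8.322086e-19 - (-8.312e-19) = -1.0086e-21 J
Step 2: dT = T2 - T1 = 420.1 - 418.6 = 1.5 K
Step 3: S = -dF/dT = -(-1.0086e-21)/1.5 = 6.724e-22 J/K

6.724e-22


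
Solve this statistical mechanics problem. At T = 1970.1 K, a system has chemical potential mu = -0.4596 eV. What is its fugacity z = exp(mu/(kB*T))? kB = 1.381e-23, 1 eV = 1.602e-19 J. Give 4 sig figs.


Step 1: Convert mu to Joules: -0.4596*1.602e-19 = -7.363e-20 J
Step 2: kB*T = 1.381e-23*1970.1 = 2.721e-20 J
Step 3: mu/(kB*T) = -2.706
Step 4: z = exp(-2.706) = 0.06679

0.06679


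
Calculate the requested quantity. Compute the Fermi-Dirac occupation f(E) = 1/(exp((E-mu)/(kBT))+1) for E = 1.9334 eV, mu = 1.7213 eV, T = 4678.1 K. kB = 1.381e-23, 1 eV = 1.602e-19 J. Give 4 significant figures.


Step 1: (E - mu) = 1.9334 - 1.7213 = 0.2121 eV
Step 2: Convert: (E-mu)*eV = 3.398e-20 J
Step 3: x = (E-mu)*eV/(kB*T) = 0.5259
Step 4: f = 1/(exp(0.5259)+1) = 0.3715

0.3715


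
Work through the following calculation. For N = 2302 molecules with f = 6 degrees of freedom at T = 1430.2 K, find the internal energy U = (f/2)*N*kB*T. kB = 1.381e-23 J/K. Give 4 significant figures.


Step 1: f/2 = 6/2 = 3.0
Step 2: N*kB*T = 2302*1.381e-23*1430.2 = 4.547e-17
Step 3: U = 3.0 * 4.547e-17 = 1.364e-16 J

1.364e-16


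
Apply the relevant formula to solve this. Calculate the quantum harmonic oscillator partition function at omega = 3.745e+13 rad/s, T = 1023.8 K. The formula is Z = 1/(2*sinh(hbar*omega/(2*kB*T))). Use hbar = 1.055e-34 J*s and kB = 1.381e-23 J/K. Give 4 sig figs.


Step 1: Compute x = hbar*omega/(kB*T) = 1.055e-34*3.745e+13/(1.381e-23*1023.8) = 0.2794
Step 2: x/2 = 0.1397
Step 3: sinh(x/2) = 0.1402
Step 4: Z = 1/(2*0.1402) = 3.567

3.567


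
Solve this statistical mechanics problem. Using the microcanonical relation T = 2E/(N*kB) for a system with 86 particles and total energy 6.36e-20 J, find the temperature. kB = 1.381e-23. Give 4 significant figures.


Step 1: Numerator = 2*E = 2*6.36e-20 = 1.272e-19 J
Step 2: Denominator = N*kB = 86*1.381e-23 = 1.188e-21
Step 3: T = 1.272e-19 / 1.188e-21 = 107.1 K

107.1


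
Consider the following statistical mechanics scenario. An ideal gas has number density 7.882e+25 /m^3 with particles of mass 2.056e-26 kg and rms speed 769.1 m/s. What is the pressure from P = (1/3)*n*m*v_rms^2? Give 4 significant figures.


Step 1: v_rms^2 = 769.1^2 = 5.915e+05
Step 2: n*m = 7.882e+25*2.056e-26 = 1.621
Step 3: P = (1/3)*1.621*5.915e+05 = 3.195e+05 Pa

3.195e+05


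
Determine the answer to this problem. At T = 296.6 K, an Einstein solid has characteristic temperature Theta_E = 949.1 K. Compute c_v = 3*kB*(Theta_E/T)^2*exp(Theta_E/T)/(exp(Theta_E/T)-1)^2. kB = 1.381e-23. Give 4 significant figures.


Step 1: x = Theta_E/T = 949.1/296.6 = 3.2
Step 2: x^2 = 10.24
Step 3: exp(x) = 24.53
Step 4: c_v = 3*1.381e-23*10.24*24.53/(24.53-1)^2 = 1.879e-23

1.879e-23


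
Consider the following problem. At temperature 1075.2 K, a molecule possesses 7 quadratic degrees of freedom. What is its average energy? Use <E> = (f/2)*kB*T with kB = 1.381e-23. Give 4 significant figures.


Step 1: f/2 = 7/2 = 3.5
Step 2: kB*T = 1.381e-23 * 1075.2 = 1.485e-20
Step 3: <E> = 3.5 * 1.485e-20 = 5.197e-20 J

5.197e-20


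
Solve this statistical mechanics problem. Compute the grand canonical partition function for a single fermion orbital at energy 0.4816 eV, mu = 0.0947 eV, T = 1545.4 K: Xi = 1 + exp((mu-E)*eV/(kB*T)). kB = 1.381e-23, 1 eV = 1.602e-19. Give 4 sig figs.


Step 1: (mu - E) = 0.0947 - 0.4816 = -0.3869 eV
Step 2: x = (mu-E)*eV/(kB*T) = -0.3869*1.602e-19/(1.381e-23*1545.4) = -2.904
Step 3: exp(x) = 0.05479
Step 4: Xi = 1 + 0.05479 = 1.055

1.055


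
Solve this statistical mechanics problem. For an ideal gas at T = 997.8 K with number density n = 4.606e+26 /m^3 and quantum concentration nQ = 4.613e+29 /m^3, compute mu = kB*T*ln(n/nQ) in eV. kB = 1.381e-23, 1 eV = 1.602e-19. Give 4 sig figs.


Step 1: n/nQ = 4.606e+26/4.613e+29 = 0.0009985
Step 2: ln(n/nQ) = -6.909
Step 3: mu = kB*T*ln(n/nQ) = 1.378e-20*-6.909 = -9.521e-20 J
Step 4: Convert to eV: -9.521e-20/1.602e-19 = -0.5943 eV

-0.5943


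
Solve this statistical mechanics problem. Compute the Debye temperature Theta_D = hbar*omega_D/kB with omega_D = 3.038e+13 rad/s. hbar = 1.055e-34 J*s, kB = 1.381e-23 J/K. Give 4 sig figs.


Step 1: hbar*omega_D = 1.055e-34 * 3.038e+13 = 3.205e-21 J
Step 2: Theta_D = 3.205e-21 / 1.381e-23
Step 3: Theta_D = 232.1 K

232.1


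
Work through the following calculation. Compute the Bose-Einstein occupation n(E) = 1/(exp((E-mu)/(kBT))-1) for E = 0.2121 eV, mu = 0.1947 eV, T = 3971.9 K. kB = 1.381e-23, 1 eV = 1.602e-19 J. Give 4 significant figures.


Step 1: (E - mu) = 0.0174 eV
Step 2: x = (E-mu)*eV/(kB*T) = 0.0174*1.602e-19/(1.381e-23*3971.9) = 0.05082
Step 3: exp(x) = 1.052
Step 4: n = 1/(exp(x)-1) = 19.18

19.18


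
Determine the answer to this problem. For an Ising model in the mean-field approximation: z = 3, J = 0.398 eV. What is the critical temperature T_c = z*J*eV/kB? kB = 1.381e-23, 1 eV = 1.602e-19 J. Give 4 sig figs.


Step 1: z*J = 3*0.398 = 1.194 eV
Step 2: Convert to Joules: 1.194*1.602e-19 = 1.913e-19 J
Step 3: T_c = 1.913e-19 / 1.381e-23 = 1.385e+04 K

1.385e+04


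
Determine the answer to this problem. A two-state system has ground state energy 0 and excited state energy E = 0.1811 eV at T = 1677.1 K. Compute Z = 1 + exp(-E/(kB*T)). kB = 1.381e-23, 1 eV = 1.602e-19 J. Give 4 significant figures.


Step 1: Compute beta*E = E*eV/(kB*T) = 0.1811*1.602e-19/(1.381e-23*1677.1) = 1.253
Step 2: exp(-beta*E) = exp(-1.253) = 0.2857
Step 3: Z = 1 + 0.2857 = 1.286

1.286


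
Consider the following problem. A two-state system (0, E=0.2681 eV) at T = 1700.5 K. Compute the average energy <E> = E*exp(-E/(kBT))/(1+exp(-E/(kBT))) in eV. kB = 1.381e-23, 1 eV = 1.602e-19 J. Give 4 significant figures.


Step 1: beta*E = 0.2681*1.602e-19/(1.381e-23*1700.5) = 1.829
Step 2: exp(-beta*E) = 0.1606
Step 3: <E> = 0.2681*0.1606/(1+0.1606) = 0.0371 eV

0.0371


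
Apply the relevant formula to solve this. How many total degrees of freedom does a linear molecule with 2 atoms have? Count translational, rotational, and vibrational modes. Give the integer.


Step 1: Translational DOF = 3
Step 2: Rotational DOF (linear) = 2
Step 3: Vibrational DOF = 3*2 - 5 = 1
Step 4: Total = 3 + 2 + 1 = 6

6


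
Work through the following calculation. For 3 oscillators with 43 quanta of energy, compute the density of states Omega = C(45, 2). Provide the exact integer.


Step 1: Use binomial coefficient C(45, 2)
Step 2: Numerator = 45! / 43!
Step 3: Denominator = 2!
Step 4: Omega = 990

990


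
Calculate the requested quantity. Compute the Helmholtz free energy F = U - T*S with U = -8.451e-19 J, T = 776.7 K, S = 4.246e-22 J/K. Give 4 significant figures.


Step 1: T*S = 776.7 * 4.246e-22 = 3.298e-19 J
Step 2: F = U - T*S = -8.451e-19 - 3.298e-19
Step 3: F = -1.175e-18 J

-1.175e-18


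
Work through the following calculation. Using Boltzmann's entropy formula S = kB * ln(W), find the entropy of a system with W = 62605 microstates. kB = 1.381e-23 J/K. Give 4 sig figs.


Step 1: ln(W) = ln(62605) = 11.04
Step 2: S = kB * ln(W) = 1.381e-23 * 11.04
Step 3: S = 1.525e-22 J/K

1.525e-22


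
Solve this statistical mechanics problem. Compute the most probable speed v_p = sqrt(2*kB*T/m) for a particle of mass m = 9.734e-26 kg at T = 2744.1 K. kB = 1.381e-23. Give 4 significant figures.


Step 1: Numerator = 2*kB*T = 2*1.381e-23*2744.1 = 7.579e-20
Step 2: Ratio = 7.579e-20 / 9.734e-26 = 7.786e+05
Step 3: v_p = sqrt(7.786e+05) = 882.4 m/s

882.4


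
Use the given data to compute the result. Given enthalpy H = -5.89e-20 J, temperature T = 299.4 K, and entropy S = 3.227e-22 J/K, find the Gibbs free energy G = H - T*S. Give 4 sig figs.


Step 1: T*S = 299.4 * 3.227e-22 = 9.662e-20 J
Step 2: G = H - T*S = -5.89e-20 - 9.662e-20
Step 3: G = -1.555e-19 J

-1.555e-19


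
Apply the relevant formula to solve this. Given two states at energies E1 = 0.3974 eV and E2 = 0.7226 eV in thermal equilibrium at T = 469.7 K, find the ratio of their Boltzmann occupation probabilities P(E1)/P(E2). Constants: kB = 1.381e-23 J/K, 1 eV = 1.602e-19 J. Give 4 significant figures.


Step 1: Compute energy difference dE = E1 - E2 = 0.3974 - 0.7226 = -0.3252 eV
Step 2: Convert to Joules: dE_J = -0.3252 * 1.602e-19 = -5.21e-20 J
Step 3: Compute exponent = -dE_J / (kB * T) = -(-5.21e-20) / (1.381e-23 * 469.7) = 8.032
Step 4: P(E1)/P(E2) = exp(8.032) = 3076

3076


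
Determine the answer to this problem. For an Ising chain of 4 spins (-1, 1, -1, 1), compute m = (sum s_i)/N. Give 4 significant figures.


Step 1: Count up spins (+1): 2, down spins (-1): 2
Step 2: Total magnetization M = 2 - 2 = 0
Step 3: m = M/N = 0/4 = 0

0


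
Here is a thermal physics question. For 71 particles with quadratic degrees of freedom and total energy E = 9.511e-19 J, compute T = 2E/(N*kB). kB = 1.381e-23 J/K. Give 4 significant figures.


Step 1: Numerator = 2*E = 2*9.511e-19 = 1.902e-18 J
Step 2: Denominator = N*kB = 71*1.381e-23 = 9.805e-22
Step 3: T = 1.902e-18 / 9.805e-22 = 1940 K

1940


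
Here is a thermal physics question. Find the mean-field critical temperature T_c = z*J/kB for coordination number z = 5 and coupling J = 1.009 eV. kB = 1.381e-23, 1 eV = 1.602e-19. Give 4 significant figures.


Step 1: z*J = 5*1.009 = 5.045 eV
Step 2: Convert to Joules: 5.045*1.602e-19 = 8.082e-19 J
Step 3: T_c = 8.082e-19 / 1.381e-23 = 5.852e+04 K

5.852e+04


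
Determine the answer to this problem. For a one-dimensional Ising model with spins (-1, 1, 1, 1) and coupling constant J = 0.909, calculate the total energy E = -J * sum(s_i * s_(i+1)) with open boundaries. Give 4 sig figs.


Step 1: Nearest-neighbor products: -1, 1, 1
Step 2: Sum of products = 1
Step 3: E = -0.909 * 1 = -0.909

-0.909


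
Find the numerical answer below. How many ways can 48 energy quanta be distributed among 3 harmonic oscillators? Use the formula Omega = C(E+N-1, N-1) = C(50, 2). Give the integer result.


Step 1: Use binomial coefficient C(50, 2)
Step 2: Numerator = 50! / 48!
Step 3: Denominator = 2!
Step 4: Omega = 1225

1225


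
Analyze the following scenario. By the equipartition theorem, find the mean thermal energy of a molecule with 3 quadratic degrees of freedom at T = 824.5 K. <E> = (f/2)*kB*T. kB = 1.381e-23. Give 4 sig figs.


Step 1: f/2 = 3/2 = 1.5
Step 2: kB*T = 1.381e-23 * 824.5 = 1.139e-20
Step 3: <E> = 1.5 * 1.139e-20 = 1.708e-20 J

1.708e-20


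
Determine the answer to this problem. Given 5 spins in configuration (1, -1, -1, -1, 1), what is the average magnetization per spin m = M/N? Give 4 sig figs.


Step 1: Count up spins (+1): 2, down spins (-1): 3
Step 2: Total magnetization M = 2 - 3 = -1
Step 3: m = M/N = -1/5 = -0.2

-0.2


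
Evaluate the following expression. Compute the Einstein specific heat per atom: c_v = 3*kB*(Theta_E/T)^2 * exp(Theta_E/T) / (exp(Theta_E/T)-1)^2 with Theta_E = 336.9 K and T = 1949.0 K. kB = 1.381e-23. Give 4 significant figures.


Step 1: x = Theta_E/T = 336.9/1949.0 = 0.1729
Step 2: x^2 = 0.02988
Step 3: exp(x) = 1.189
Step 4: c_v = 3*1.381e-23*0.02988*1.189/(1.189-1)^2 = 4.133e-23

4.133e-23


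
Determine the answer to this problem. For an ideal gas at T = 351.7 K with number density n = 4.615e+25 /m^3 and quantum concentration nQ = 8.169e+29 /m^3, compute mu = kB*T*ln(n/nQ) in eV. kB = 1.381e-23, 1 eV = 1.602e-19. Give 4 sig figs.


Step 1: n/nQ = 4.615e+25/8.169e+29 = 5.649e-05
Step 2: ln(n/nQ) = -9.781
Step 3: mu = kB*T*ln(n/nQ) = 4.857e-21*-9.781 = -4.751e-20 J
Step 4: Convert to eV: -4.751e-20/1.602e-19 = -0.2966 eV

-0.2966


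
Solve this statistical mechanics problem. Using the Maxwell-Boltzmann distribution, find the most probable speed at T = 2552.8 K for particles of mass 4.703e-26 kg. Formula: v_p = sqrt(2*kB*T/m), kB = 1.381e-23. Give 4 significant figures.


Step 1: Numerator = 2*kB*T = 2*1.381e-23*2552.8 = 7.051e-20
Step 2: Ratio = 7.051e-20 / 4.703e-26 = 1.499e+06
Step 3: v_p = sqrt(1.499e+06) = 1224 m/s

1224


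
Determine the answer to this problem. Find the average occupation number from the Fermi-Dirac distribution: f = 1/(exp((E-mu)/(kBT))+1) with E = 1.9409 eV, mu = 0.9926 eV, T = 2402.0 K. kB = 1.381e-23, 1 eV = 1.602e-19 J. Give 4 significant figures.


Step 1: (E - mu) = 1.9409 - 0.9926 = 0.9483 eV
Step 2: Convert: (E-mu)*eV = 1.519e-19 J
Step 3: x = (E-mu)*eV/(kB*T) = 4.58
Step 4: f = 1/(exp(4.58)+1) = 0.01015

0.01015


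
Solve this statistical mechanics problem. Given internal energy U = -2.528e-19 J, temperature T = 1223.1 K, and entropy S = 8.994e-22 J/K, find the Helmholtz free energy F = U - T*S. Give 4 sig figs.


Step 1: T*S = 1223.1 * 8.994e-22 = 1.1e-18 J
Step 2: F = U - T*S = -2.528e-19 - 1.1e-18
Step 3: F = -1.353e-18 J

-1.353e-18


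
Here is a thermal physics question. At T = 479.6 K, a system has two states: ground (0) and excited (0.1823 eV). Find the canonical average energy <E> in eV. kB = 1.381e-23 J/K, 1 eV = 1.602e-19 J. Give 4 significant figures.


Step 1: beta*E = 0.1823*1.602e-19/(1.381e-23*479.6) = 4.409
Step 2: exp(-beta*E) = 0.01216
Step 3: <E> = 0.1823*0.01216/(1+0.01216) = 0.002191 eV

0.002191


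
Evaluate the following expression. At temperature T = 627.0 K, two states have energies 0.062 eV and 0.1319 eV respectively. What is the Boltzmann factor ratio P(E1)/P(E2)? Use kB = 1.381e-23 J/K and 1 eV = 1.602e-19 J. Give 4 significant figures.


Step 1: Compute energy difference dE = E1 - E2 = 0.062 - 0.1319 = -0.0699 eV
Step 2: Convert to Joules: dE_J = -0.0699 * 1.602e-19 = -1.12e-20 J
Step 3: Compute exponent = -dE_J / (kB * T) = -(-1.12e-20) / (1.381e-23 * 627.0) = 1.293
Step 4: P(E1)/P(E2) = exp(1.293) = 3.645

3.645


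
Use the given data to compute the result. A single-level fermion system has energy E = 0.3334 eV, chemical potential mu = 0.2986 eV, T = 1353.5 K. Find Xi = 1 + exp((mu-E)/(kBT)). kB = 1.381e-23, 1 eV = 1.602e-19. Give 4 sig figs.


Step 1: (mu - E) = 0.2986 - 0.3334 = -0.0348 eV
Step 2: x = (mu-E)*eV/(kB*T) = -0.0348*1.602e-19/(1.381e-23*1353.5) = -0.2983
Step 3: exp(x) = 0.7421
Step 4: Xi = 1 + 0.7421 = 1.742

1.742


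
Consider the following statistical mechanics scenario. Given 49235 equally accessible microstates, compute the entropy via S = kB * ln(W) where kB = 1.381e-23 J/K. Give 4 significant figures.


Step 1: ln(W) = ln(49235) = 10.8
Step 2: S = kB * ln(W) = 1.381e-23 * 10.8
Step 3: S = 1.492e-22 J/K

1.492e-22


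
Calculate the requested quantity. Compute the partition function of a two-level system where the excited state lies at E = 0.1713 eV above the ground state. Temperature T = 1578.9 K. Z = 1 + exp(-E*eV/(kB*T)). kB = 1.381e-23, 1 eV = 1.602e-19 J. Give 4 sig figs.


Step 1: Compute beta*E = E*eV/(kB*T) = 0.1713*1.602e-19/(1.381e-23*1578.9) = 1.259
Step 2: exp(-beta*E) = exp(-1.259) = 0.2841
Step 3: Z = 1 + 0.2841 = 1.284

1.284


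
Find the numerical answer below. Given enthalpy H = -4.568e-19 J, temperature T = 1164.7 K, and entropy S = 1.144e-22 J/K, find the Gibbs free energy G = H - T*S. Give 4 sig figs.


Step 1: T*S = 1164.7 * 1.144e-22 = 1.332e-19 J
Step 2: G = H - T*S = -4.568e-19 - 1.332e-19
Step 3: G = -5.9e-19 J

-5.9e-19


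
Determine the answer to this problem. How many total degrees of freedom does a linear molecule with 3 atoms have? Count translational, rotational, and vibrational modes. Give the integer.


Step 1: Translational DOF = 3
Step 2: Rotational DOF (linear) = 2
Step 3: Vibrational DOF = 3*3 - 5 = 4
Step 4: Total = 3 + 2 + 4 = 9

9


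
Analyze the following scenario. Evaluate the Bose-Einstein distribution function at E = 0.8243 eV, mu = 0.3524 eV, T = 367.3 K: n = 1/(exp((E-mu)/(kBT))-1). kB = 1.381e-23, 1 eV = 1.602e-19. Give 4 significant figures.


Step 1: (E - mu) = 0.4719 eV
Step 2: x = (E-mu)*eV/(kB*T) = 0.4719*1.602e-19/(1.381e-23*367.3) = 14.9
Step 3: exp(x) = 2.969e+06
Step 4: n = 1/(exp(x)-1) = 3.368e-07

3.368e-07


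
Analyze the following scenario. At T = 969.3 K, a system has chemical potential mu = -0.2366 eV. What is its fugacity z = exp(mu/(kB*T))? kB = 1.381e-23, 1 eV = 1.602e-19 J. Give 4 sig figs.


Step 1: Convert mu to Joules: -0.2366*1.602e-19 = -3.79e-20 J
Step 2: kB*T = 1.381e-23*969.3 = 1.339e-20 J
Step 3: mu/(kB*T) = -2.832
Step 4: z = exp(-2.832) = 0.05892

0.05892


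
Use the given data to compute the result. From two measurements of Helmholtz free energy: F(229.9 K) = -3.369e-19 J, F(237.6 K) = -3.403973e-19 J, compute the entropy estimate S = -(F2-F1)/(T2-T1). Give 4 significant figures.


Step 1: dF = F2 - F1 = -3.403973e-19 - (-3.369e-19) = -3.4973e-21 J
Step 2: dT = T2 - T1 = 237.6 - 229.9 = 7.7 K
Step 3: S = -dF/dT = -(-3.4973e-21)/7.7 = 4.542e-22 J/K

4.542e-22


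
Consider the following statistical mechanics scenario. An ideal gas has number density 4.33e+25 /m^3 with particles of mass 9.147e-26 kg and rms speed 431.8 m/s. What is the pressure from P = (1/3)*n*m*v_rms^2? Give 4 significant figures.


Step 1: v_rms^2 = 431.8^2 = 1.865e+05
Step 2: n*m = 4.33e+25*9.147e-26 = 3.961
Step 3: P = (1/3)*3.961*1.865e+05 = 2.462e+05 Pa

2.462e+05


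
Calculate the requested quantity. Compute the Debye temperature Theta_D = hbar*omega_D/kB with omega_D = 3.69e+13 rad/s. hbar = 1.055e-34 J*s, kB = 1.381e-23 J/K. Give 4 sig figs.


Step 1: hbar*omega_D = 1.055e-34 * 3.69e+13 = 3.893e-21 J
Step 2: Theta_D = 3.893e-21 / 1.381e-23
Step 3: Theta_D = 281.9 K

281.9


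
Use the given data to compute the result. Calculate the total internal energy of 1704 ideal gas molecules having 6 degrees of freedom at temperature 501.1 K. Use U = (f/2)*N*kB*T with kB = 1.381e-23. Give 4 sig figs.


Step 1: f/2 = 6/2 = 3.0
Step 2: N*kB*T = 1704*1.381e-23*501.1 = 1.179e-17
Step 3: U = 3.0 * 1.179e-17 = 3.538e-17 J

3.538e-17


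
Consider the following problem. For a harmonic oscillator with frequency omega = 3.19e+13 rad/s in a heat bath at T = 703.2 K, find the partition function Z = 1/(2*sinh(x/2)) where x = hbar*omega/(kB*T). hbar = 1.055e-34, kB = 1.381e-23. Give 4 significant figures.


Step 1: Compute x = hbar*omega/(kB*T) = 1.055e-34*3.19e+13/(1.381e-23*703.2) = 0.3466
Step 2: x/2 = 0.1733
Step 3: sinh(x/2) = 0.1741
Step 4: Z = 1/(2*0.1741) = 2.871

2.871


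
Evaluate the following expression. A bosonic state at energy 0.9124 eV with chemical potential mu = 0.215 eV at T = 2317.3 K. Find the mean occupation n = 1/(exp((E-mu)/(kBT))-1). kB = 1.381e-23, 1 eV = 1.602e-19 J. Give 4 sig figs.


Step 1: (E - mu) = 0.6974 eV
Step 2: x = (E-mu)*eV/(kB*T) = 0.6974*1.602e-19/(1.381e-23*2317.3) = 3.491
Step 3: exp(x) = 32.82
Step 4: n = 1/(exp(x)-1) = 0.03142

0.03142


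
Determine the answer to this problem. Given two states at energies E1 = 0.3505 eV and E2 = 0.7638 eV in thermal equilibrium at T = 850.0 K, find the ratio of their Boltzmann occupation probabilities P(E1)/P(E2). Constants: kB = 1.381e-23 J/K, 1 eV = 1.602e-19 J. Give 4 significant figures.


Step 1: Compute energy difference dE = E1 - E2 = 0.3505 - 0.7638 = -0.4133 eV
Step 2: Convert to Joules: dE_J = -0.4133 * 1.602e-19 = -6.621e-20 J
Step 3: Compute exponent = -dE_J / (kB * T) = -(-6.621e-20) / (1.381e-23 * 850.0) = 5.64
Step 4: P(E1)/P(E2) = exp(5.64) = 281.6

281.6


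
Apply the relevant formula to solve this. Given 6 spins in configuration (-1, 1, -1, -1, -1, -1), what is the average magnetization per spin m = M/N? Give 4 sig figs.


Step 1: Count up spins (+1): 1, down spins (-1): 5
Step 2: Total magnetization M = 1 - 5 = -4
Step 3: m = M/N = -4/6 = -0.6667

-0.6667


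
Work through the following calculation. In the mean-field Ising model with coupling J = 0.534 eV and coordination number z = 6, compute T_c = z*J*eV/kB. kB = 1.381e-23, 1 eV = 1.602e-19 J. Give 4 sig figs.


Step 1: z*J = 6*0.534 = 3.204 eV
Step 2: Convert to Joules: 3.204*1.602e-19 = 5.133e-19 J
Step 3: T_c = 5.133e-19 / 1.381e-23 = 3.717e+04 K

3.717e+04


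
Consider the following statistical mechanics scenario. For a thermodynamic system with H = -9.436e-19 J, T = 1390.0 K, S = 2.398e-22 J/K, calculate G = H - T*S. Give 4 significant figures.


Step 1: T*S = 1390.0 * 2.398e-22 = 3.333e-19 J
Step 2: G = H - T*S = -9.436e-19 - 3.333e-19
Step 3: G = -1.277e-18 J

-1.277e-18


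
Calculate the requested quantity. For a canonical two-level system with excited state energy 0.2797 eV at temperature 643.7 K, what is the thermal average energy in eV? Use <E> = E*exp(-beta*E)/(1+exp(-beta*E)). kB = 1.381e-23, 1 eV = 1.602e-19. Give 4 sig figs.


Step 1: beta*E = 0.2797*1.602e-19/(1.381e-23*643.7) = 5.041
Step 2: exp(-beta*E) = 0.00647
Step 3: <E> = 0.2797*0.00647/(1+0.00647) = 0.001798 eV

0.001798


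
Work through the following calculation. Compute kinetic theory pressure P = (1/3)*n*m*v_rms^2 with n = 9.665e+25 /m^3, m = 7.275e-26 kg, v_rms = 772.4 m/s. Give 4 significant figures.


Step 1: v_rms^2 = 772.4^2 = 5.966e+05
Step 2: n*m = 9.665e+25*7.275e-26 = 7.031
Step 3: P = (1/3)*7.031*5.966e+05 = 1.398e+06 Pa

1.398e+06


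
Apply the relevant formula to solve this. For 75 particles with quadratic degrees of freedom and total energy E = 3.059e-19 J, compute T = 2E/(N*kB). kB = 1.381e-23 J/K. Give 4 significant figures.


Step 1: Numerator = 2*E = 2*3.059e-19 = 6.118e-19 J
Step 2: Denominator = N*kB = 75*1.381e-23 = 1.036e-21
Step 3: T = 6.118e-19 / 1.036e-21 = 590.7 K

590.7


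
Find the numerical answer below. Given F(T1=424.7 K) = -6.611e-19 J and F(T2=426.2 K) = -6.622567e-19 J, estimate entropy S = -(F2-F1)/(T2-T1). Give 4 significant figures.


Step 1: dF = F2 - F1 = -6.622567e-19 - (-6.611e-19) = -1.1567e-21 J
Step 2: dT = T2 - T1 = 426.2 - 424.7 = 1.5 K
Step 3: S = -dF/dT = -(-1.1567e-21)/1.5 = 7.711e-22 J/K

7.711e-22


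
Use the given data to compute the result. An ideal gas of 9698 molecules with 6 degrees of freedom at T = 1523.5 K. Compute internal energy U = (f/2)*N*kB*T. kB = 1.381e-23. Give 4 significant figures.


Step 1: f/2 = 6/2 = 3.0
Step 2: N*kB*T = 9698*1.381e-23*1523.5 = 2.04e-16
Step 3: U = 3.0 * 2.04e-16 = 6.121e-16 J

6.121e-16


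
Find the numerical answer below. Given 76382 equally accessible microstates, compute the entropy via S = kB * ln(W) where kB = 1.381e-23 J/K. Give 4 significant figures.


Step 1: ln(W) = ln(76382) = 11.24
Step 2: S = kB * ln(W) = 1.381e-23 * 11.24
Step 3: S = 1.553e-22 J/K

1.553e-22


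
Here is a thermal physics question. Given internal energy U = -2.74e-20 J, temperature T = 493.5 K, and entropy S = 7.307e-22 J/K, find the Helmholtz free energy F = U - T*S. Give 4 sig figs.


Step 1: T*S = 493.5 * 7.307e-22 = 3.606e-19 J
Step 2: F = U - T*S = -2.74e-20 - 3.606e-19
Step 3: F = -3.88e-19 J

-3.88e-19


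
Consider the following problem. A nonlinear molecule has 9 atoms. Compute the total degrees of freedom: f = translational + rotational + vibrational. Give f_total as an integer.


Step 1: Translational DOF = 3
Step 2: Rotational DOF (nonlinear) = 3
Step 3: Vibrational DOF = 3*9 - 6 = 21
Step 4: Total = 3 + 3 + 21 = 27

27


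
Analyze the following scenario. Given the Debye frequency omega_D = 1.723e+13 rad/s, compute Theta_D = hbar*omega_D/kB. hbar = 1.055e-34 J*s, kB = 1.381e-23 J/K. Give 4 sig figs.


Step 1: hbar*omega_D = 1.055e-34 * 1.723e+13 = 1.818e-21 J
Step 2: Theta_D = 1.818e-21 / 1.381e-23
Step 3: Theta_D = 131.6 K

131.6


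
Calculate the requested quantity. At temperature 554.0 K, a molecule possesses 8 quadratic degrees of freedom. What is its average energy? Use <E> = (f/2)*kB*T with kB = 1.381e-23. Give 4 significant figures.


Step 1: f/2 = 8/2 = 4
Step 2: kB*T = 1.381e-23 * 554.0 = 7.651e-21
Step 3: <E> = 4 * 7.651e-21 = 3.06e-20 J

3.06e-20


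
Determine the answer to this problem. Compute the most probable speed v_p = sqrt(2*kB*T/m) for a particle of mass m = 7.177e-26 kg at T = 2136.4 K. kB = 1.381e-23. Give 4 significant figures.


Step 1: Numerator = 2*kB*T = 2*1.381e-23*2136.4 = 5.901e-20
Step 2: Ratio = 5.901e-20 / 7.177e-26 = 8.222e+05
Step 3: v_p = sqrt(8.222e+05) = 906.7 m/s

906.7


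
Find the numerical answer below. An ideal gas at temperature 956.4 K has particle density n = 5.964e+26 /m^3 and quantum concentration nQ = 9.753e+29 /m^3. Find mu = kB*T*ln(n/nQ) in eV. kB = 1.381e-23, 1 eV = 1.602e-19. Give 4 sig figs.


Step 1: n/nQ = 5.964e+26/9.753e+29 = 0.0006115
Step 2: ln(n/nQ) = -7.4
Step 3: mu = kB*T*ln(n/nQ) = 1.321e-20*-7.4 = -9.773e-20 J
Step 4: Convert to eV: -9.773e-20/1.602e-19 = -0.6101 eV

-0.6101


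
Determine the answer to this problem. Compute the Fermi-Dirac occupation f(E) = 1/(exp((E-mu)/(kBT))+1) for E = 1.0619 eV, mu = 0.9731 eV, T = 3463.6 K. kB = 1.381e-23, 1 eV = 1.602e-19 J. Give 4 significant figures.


Step 1: (E - mu) = 1.0619 - 0.9731 = 0.0888 eV
Step 2: Convert: (E-mu)*eV = 1.423e-20 J
Step 3: x = (E-mu)*eV/(kB*T) = 0.2974
Step 4: f = 1/(exp(0.2974)+1) = 0.4262

0.4262


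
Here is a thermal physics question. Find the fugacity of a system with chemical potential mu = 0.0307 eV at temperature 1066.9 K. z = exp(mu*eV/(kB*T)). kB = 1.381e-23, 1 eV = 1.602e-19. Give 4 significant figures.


Step 1: Convert mu to Joules: 0.0307*1.602e-19 = 4.918e-21 J
Step 2: kB*T = 1.381e-23*1066.9 = 1.473e-20 J
Step 3: mu/(kB*T) = 0.3338
Step 4: z = exp(0.3338) = 1.396

1.396


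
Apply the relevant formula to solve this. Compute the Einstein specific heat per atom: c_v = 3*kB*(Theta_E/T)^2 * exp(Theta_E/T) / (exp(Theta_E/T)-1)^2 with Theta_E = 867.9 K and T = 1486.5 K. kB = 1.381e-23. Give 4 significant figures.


Step 1: x = Theta_E/T = 867.9/1486.5 = 0.5839
Step 2: x^2 = 0.3409
Step 3: exp(x) = 1.793
Step 4: c_v = 3*1.381e-23*0.3409*1.793/(1.793-1)^2 = 4.027e-23

4.027e-23


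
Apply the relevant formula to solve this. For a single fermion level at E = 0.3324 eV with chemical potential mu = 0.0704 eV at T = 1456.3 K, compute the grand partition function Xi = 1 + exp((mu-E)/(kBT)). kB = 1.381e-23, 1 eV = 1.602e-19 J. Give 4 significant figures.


Step 1: (mu - E) = 0.0704 - 0.3324 = -0.262 eV
Step 2: x = (mu-E)*eV/(kB*T) = -0.262*1.602e-19/(1.381e-23*1456.3) = -2.087
Step 3: exp(x) = 0.1241
Step 4: Xi = 1 + 0.1241 = 1.124

1.124


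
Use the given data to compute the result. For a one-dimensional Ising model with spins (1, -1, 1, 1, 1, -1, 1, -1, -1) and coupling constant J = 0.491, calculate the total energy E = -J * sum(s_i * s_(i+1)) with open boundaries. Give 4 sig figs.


Step 1: Nearest-neighbor products: -1, -1, 1, 1, -1, -1, -1, 1
Step 2: Sum of products = -2
Step 3: E = -0.491 * -2 = 0.982

0.982


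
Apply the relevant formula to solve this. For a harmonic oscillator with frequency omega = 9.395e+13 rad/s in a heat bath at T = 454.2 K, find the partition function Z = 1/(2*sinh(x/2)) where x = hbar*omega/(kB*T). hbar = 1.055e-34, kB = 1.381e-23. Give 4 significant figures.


Step 1: Compute x = hbar*omega/(kB*T) = 1.055e-34*9.395e+13/(1.381e-23*454.2) = 1.58
Step 2: x/2 = 0.7901
Step 3: sinh(x/2) = 0.8749
Step 4: Z = 1/(2*0.8749) = 0.5715

0.5715


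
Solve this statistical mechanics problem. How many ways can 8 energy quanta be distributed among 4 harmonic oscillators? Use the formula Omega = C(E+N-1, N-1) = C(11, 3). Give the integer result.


Step 1: Use binomial coefficient C(11, 3)
Step 2: Numerator = 11! / 8!
Step 3: Denominator = 3!
Step 4: Omega = 165

165


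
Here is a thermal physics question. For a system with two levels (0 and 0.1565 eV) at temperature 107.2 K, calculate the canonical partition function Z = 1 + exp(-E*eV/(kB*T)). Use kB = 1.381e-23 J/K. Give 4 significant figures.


Step 1: Compute beta*E = E*eV/(kB*T) = 0.1565*1.602e-19/(1.381e-23*107.2) = 16.94
Step 2: exp(-beta*E) = exp(-16.94) = 4.417e-08
Step 3: Z = 1 + 4.417e-08 = 1

1


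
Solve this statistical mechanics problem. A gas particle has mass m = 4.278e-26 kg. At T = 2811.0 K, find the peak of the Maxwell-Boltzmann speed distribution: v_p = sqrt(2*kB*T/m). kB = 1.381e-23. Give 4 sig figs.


Step 1: Numerator = 2*kB*T = 2*1.381e-23*2811.0 = 7.764e-20
Step 2: Ratio = 7.764e-20 / 4.278e-26 = 1.815e+06
Step 3: v_p = sqrt(1.815e+06) = 1347 m/s

1347


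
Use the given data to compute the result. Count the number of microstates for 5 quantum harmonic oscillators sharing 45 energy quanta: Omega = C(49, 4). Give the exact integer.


Step 1: Use binomial coefficient C(49, 4)
Step 2: Numerator = 49! / 45!
Step 3: Denominator = 4!
Step 4: Omega = 211876

211876


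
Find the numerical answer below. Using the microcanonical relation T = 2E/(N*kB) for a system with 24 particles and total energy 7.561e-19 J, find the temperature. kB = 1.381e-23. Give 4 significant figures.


Step 1: Numerator = 2*E = 2*7.561e-19 = 1.512e-18 J
Step 2: Denominator = N*kB = 24*1.381e-23 = 3.314e-22
Step 3: T = 1.512e-18 / 3.314e-22 = 4563 K

4563


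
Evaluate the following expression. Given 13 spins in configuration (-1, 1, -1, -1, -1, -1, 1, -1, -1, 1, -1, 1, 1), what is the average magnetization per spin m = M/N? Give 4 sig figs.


Step 1: Count up spins (+1): 5, down spins (-1): 8
Step 2: Total magnetization M = 5 - 8 = -3
Step 3: m = M/N = -3/13 = -0.2308

-0.2308


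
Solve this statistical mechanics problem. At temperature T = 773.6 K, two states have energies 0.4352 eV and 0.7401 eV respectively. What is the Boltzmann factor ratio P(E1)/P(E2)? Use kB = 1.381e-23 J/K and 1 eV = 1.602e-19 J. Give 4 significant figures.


Step 1: Compute energy difference dE = E1 - E2 = 0.4352 - 0.7401 = -0.3049 eV
Step 2: Convert to Joules: dE_J = -0.3049 * 1.602e-19 = -4.884e-20 J
Step 3: Compute exponent = -dE_J / (kB * T) = -(-4.884e-20) / (1.381e-23 * 773.6) = 4.572
Step 4: P(E1)/P(E2) = exp(4.572) = 96.74

96.74


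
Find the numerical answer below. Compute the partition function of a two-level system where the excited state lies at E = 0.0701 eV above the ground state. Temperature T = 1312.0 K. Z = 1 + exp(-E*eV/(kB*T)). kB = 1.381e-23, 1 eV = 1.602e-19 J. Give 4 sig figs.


Step 1: Compute beta*E = E*eV/(kB*T) = 0.0701*1.602e-19/(1.381e-23*1312.0) = 0.6198
Step 2: exp(-beta*E) = exp(-0.6198) = 0.5381
Step 3: Z = 1 + 0.5381 = 1.538

1.538


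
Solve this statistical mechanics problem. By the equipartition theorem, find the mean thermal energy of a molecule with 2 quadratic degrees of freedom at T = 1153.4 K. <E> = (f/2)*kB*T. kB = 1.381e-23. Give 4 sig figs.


Step 1: f/2 = 2/2 = 1
Step 2: kB*T = 1.381e-23 * 1153.4 = 1.593e-20
Step 3: <E> = 1 * 1.593e-20 = 1.593e-20 J

1.593e-20


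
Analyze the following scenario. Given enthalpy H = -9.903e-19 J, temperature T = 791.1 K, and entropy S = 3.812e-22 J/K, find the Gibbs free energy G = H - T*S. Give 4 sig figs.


Step 1: T*S = 791.1 * 3.812e-22 = 3.016e-19 J
Step 2: G = H - T*S = -9.903e-19 - 3.016e-19
Step 3: G = -1.292e-18 J

-1.292e-18


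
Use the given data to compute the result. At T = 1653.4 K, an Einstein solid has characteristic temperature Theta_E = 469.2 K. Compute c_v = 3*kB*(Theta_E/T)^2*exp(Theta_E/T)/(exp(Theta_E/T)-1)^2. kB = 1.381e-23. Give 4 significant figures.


Step 1: x = Theta_E/T = 469.2/1653.4 = 0.2838
Step 2: x^2 = 0.08053
Step 3: exp(x) = 1.328
Step 4: c_v = 3*1.381e-23*0.08053*1.328/(1.328-1)^2 = 4.115e-23

4.115e-23


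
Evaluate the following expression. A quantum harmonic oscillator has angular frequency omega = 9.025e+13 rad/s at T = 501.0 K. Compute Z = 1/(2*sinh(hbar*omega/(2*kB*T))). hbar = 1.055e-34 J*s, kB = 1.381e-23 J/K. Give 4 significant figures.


Step 1: Compute x = hbar*omega/(kB*T) = 1.055e-34*9.025e+13/(1.381e-23*501.0) = 1.376
Step 2: x/2 = 0.6881
Step 3: sinh(x/2) = 0.7437
Step 4: Z = 1/(2*0.7437) = 0.6723

0.6723


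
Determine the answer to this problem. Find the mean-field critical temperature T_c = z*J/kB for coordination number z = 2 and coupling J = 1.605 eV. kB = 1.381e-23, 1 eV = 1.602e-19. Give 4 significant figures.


Step 1: z*J = 2*1.605 = 3.21 eV
Step 2: Convert to Joules: 3.21*1.602e-19 = 5.142e-19 J
Step 3: T_c = 5.142e-19 / 1.381e-23 = 3.724e+04 K

3.724e+04


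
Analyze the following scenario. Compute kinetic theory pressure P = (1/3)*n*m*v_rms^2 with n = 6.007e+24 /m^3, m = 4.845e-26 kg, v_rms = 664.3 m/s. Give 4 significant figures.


Step 1: v_rms^2 = 664.3^2 = 4.413e+05
Step 2: n*m = 6.007e+24*4.845e-26 = 0.291
Step 3: P = (1/3)*0.291*4.413e+05 = 4.281e+04 Pa

4.281e+04


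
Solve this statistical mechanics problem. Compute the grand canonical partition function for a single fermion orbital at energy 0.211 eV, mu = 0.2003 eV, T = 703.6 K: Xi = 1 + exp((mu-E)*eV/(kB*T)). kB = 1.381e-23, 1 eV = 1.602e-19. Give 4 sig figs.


Step 1: (mu - E) = 0.2003 - 0.211 = -0.0107 eV
Step 2: x = (mu-E)*eV/(kB*T) = -0.0107*1.602e-19/(1.381e-23*703.6) = -0.1764
Step 3: exp(x) = 0.8383
Step 4: Xi = 1 + 0.8383 = 1.838

1.838


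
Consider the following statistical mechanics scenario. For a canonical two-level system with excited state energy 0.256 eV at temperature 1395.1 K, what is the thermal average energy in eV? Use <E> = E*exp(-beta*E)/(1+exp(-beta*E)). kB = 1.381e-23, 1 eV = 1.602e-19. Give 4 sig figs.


Step 1: beta*E = 0.256*1.602e-19/(1.381e-23*1395.1) = 2.129
Step 2: exp(-beta*E) = 0.119
Step 3: <E> = 0.256*0.119/(1+0.119) = 0.02722 eV

0.02722


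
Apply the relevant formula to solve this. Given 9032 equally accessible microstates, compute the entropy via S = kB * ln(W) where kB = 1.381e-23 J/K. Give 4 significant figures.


Step 1: ln(W) = ln(9032) = 9.109
Step 2: S = kB * ln(W) = 1.381e-23 * 9.109
Step 3: S = 1.258e-22 J/K

1.258e-22


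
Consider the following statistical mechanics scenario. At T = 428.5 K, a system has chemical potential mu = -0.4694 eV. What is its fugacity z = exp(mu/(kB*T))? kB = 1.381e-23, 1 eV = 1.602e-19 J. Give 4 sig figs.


Step 1: Convert mu to Joules: -0.4694*1.602e-19 = -7.52e-20 J
Step 2: kB*T = 1.381e-23*428.5 = 5.918e-21 J
Step 3: mu/(kB*T) = -12.71
Step 4: z = exp(-12.71) = 3.028e-06

3.028e-06


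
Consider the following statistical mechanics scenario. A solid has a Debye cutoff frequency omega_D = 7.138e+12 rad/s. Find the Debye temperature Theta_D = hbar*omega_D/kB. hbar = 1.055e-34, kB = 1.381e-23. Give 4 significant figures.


Step 1: hbar*omega_D = 1.055e-34 * 7.138e+12 = 7.531e-22 J
Step 2: Theta_D = 7.531e-22 / 1.381e-23
Step 3: Theta_D = 54.53 K

54.53


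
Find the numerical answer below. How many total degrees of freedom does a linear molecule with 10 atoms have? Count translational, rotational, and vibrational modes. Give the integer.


Step 1: Translational DOF = 3
Step 2: Rotational DOF (linear) = 2
Step 3: Vibrational DOF = 3*10 - 5 = 25
Step 4: Total = 3 + 2 + 25 = 30

30


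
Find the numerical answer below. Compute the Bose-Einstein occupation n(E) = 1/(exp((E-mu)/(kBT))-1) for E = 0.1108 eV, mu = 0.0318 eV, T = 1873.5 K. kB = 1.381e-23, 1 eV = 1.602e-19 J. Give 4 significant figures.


Step 1: (E - mu) = 0.079 eV
Step 2: x = (E-mu)*eV/(kB*T) = 0.079*1.602e-19/(1.381e-23*1873.5) = 0.4892
Step 3: exp(x) = 1.631
Step 4: n = 1/(exp(x)-1) = 1.585

1.585
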